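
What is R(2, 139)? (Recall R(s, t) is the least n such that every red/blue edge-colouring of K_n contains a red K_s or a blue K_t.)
R(2, 139) = 139

R(2, k) = k for all k ≥ 2: in a 2-colouring of K_k, either some edge is red (a red K_2) or all edges are blue (a blue K_k). And K_{138} coloured all-blue has no blue K_139, so R(2, 139) > 138. Hence R(2, 139) = 139.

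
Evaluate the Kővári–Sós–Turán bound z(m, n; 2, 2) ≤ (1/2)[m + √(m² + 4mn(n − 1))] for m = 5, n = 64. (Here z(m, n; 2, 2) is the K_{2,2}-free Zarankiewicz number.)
z(5, 64; 2, 2) ≤ (1/2)[5 + √(5² + 4·5·64·63)] = (1/2)[5 + √80665] = 144.5079

Kővári–Sós–Turán: let r_1, ..., r_5 be the row sums and z = Σ r_i the total number of 1s. Each pair of columns can share at most one row with both entries 1 (else a 2×2 all-ones block appears), so Σ_i C(r_i, 2) ≤ C(64, 2) = 2016. By convexity Σ_i C(r_i, 2) ≥ 5·C(z/5, 2) = z(z − 5)/(2·5), giving z² − 5z − 5·64·63 ≤ 0 and hence z ≤ (1/2)[5 + √(25 + 4·20160)] = (1/2)[5 + √80665] ≈ (1/2)(5 + 284.0158) = 144.5079.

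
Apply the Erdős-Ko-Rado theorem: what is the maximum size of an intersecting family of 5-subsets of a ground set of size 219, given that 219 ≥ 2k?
max |F| = C(218, 4) = 91537110

The Erdős-Ko-Rado theorem states: for n ≥ 2k, an intersecting family of k-subsets of an n-element set has size at most C(n − 1, k − 1), with equality for 'star' families {A ⊆ [n] : |A| = k, i ∈ A} (fix an element i). For n = 219, k = 5: C(218, 4) = 91537110.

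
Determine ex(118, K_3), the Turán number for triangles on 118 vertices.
ex(118, K_3) = ⌊118^2/4⌋ = 3481

Mantel (1907): a triangle-free graph on n vertices has at most ⌊n^2/4⌋ edges, with equality for the complete bipartite graph K_{⌊n/2⌋, ⌈n/2⌉}. For n = 118: ⌊118^2/4⌋ = ⌊13924/4⌋ = 3481. The extremal graph is K_{59, 59}, which has 59·59 = 3481 edges.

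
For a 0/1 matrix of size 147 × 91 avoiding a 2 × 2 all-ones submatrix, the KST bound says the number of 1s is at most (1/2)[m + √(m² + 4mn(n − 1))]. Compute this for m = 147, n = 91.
z(147, 91; 2, 2) ≤ (1/2)[147 + √(147² + 4·147·91·90)] = (1/2)[147 + √4837329] = 1173.1964

Kővári–Sós–Turán: let r_1, ..., r_147 be the row sums and z = Σ r_i the total number of 1s. Each pair of columns can share at most one row with both entries 1 (else a 2×2 all-ones block appears), so Σ_i C(r_i, 2) ≤ C(91, 2) = 4095. By convexity Σ_i C(r_i, 2) ≥ 147·C(z/147, 2) = z(z − 147)/(2·147), giving z² − 147z − 147·91·90 ≤ 0 and hence z ≤ (1/2)[147 + √(21609 + 4·1203930)] = (1/2)[147 + √4837329] ≈ (1/2)(147 + 2199.3929) = 1173.1964.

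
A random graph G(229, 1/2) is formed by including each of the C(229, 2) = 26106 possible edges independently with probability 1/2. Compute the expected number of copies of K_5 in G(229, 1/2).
E[# K_5] = C(229, 5) · (1/2)^C(5, 2) = 5022337545 / 2^10 ≈ 4904626.508789

For each 5-subset S of vertices (there are C(229, 5) = 5022337545 such S), let X_S = 1 if S induces a K_5 (all C(5, 2) = 10 edges present). Then P(X_S = 1) = (1/2)^10 = 1/1024. By linearity of expectation, E[# K_5] = C(229, 5) · (1/2)^10 = 5022337545 / 1024 ≈ 4904626.508789.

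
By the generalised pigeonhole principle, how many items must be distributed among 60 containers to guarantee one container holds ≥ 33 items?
n = (33 − 1)·60 + 1 = 1921

By the generalised pigeonhole principle, to guarantee some box contains ≥ r objects we need more than (r − 1) · k objects total. Threshold: n = (r − 1) · k + 1. With r = 33 and k = 60: n = 32 · 60 + 1 = 1920 + 1 = 1921. For n = 1920 = 32 · 60, we can put exactly 32 objects in every box, avoiding 33 in any single one — so 1921 is tight.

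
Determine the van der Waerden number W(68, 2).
W(68, 2) = 68 + 1 = 69

A 2-term AP is any pair of integers, so a monochromatic 2-AP exists iff some colour is used at least twice. With 68 colours, the colouring i ↦ i on {1, ..., 68} uses each colour once, avoiding any monochromatic pair, so W(68, 2) > 68. For {1, ..., 69}, pigeonhole forces two integers of the same colour, which form a monochromatic 2-AP. Hence W(68, 2) = 69.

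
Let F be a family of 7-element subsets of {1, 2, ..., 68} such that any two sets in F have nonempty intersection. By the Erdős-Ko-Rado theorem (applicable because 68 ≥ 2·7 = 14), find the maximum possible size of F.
max |F| = C(67, 6) = 99795696

Erdős-Ko-Rado (1961): when n ≥ 2k, max |F| = C(n−1, k−1). The bound is attained by the star {A : i ∈ A} for any fixed i ∈ [n]. Here C(68−1, 7−1) = C(67, 6) = 99795696.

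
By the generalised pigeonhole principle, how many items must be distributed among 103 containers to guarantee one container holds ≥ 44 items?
n = (44 − 1)·103 + 1 = 4430

By the generalised pigeonhole principle, to guarantee some box contains ≥ r objects we need more than (r − 1) · k objects total. Threshold: n = (r − 1) · k + 1. With r = 44 and k = 103: n = 43 · 103 + 1 = 4429 + 1 = 4430. For n = 4429 = 43 · 103, we can put exactly 43 objects in every box, avoiding 44 in any single one — so 4430 is tight.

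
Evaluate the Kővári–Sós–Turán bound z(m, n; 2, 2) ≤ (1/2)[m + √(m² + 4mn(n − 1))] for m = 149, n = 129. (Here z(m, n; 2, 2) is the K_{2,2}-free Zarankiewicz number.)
z(149, 129; 2, 2) ≤ (1/2)[149 + √(149² + 4·149·129·128)] = (1/2)[149 + √9863353] = 1644.7988

Kővári–Sós–Turán: let r_1, ..., r_149 be the row sums and z = Σ r_i the total number of 1s. Each pair of columns can share at most one row with both entries 1 (else a 2×2 all-ones block appears), so Σ_i C(r_i, 2) ≤ C(129, 2) = 8256. By convexity Σ_i C(r_i, 2) ≥ 149·C(z/149, 2) = z(z − 149)/(2·149), giving z² − 149z − 149·129·128 ≤ 0 and hence z ≤ (1/2)[149 + √(22201 + 4·2460288)] = (1/2)[149 + √9863353] ≈ (1/2)(149 + 3140.5976) = 1644.7988.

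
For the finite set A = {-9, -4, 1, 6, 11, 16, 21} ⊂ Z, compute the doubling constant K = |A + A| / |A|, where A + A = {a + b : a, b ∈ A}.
K = |A + A| / |A| = 13/7

Enumerate A + A = {a + b : a, b ∈ A}. With |A| = 7, there are |A|^2 = 49 ordered sum pairs; collecting distinct values, A + A = {-18, -13, -8, -3, 2, 7, 12, 17, 22, 27, 32, 37, 42}, so |A + A| = 13. Thus K = 13/7. Here |A + A| = 2|A| − 1 = 13, the minimum possible — so K = 13/7 is minimal, which holds iff A is an arithmetic progression.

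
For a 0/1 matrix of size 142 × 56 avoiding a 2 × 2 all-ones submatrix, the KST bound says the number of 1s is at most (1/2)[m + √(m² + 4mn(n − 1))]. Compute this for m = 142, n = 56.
z(142, 56; 2, 2) ≤ (1/2)[142 + √(142² + 4·142·56·55)] = (1/2)[142 + √1769604] = 736.1323

Kővári–Sós–Turán: let r_1, ..., r_142 be the row sums and z = Σ r_i the total number of 1s. Each pair of columns can share at most one row with both entries 1 (else a 2×2 all-ones block appears), so Σ_i C(r_i, 2) ≤ C(56, 2) = 1540. By convexity Σ_i C(r_i, 2) ≥ 142·C(z/142, 2) = z(z − 142)/(2·142), giving z² − 142z − 142·56·55 ≤ 0 and hence z ≤ (1/2)[142 + √(20164 + 4·437360)] = (1/2)[142 + √1769604] ≈ (1/2)(142 + 1330.2646) = 736.1323.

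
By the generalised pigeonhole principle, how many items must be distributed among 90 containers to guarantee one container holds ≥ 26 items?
n = (26 − 1)·90 + 1 = 2251

By the generalised pigeonhole principle, to guarantee some box contains ≥ r objects we need more than (r − 1) · k objects total. Threshold: n = (r − 1) · k + 1. With r = 26 and k = 90: n = 25 · 90 + 1 = 2250 + 1 = 2251. For n = 2250 = 25 · 90, we can put exactly 25 objects in every box, avoiding 26 in any single one — so 2251 is tight.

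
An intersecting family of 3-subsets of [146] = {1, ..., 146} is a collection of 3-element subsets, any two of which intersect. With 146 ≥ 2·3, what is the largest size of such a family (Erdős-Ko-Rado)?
max |F| = C(145, 2) = 10440

Erdős-Ko-Rado (1961): when n ≥ 2k, max |F| = C(n−1, k−1). The bound is attained by the star {A : i ∈ A} for any fixed i ∈ [n]. Here C(146−1, 3−1) = C(145, 2) = 10440.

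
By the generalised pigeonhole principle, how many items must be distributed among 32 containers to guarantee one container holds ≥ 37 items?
n = (37 − 1)·32 + 1 = 1153

By the generalised pigeonhole principle, to guarantee some box contains ≥ r objects we need more than (r − 1) · k objects total. Threshold: n = (r − 1) · k + 1. With r = 37 and k = 32: n = 36 · 32 + 1 = 1152 + 1 = 1153. For n = 1152 = 36 · 32, we can put exactly 36 objects in every box, avoiding 37 in any single one — so 1153 is tight.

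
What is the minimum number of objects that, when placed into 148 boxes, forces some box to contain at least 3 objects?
n = (3 − 1)·148 + 1 = 297

By the generalised pigeonhole principle, to guarantee some box contains ≥ r objects we need more than (r − 1) · k objects total. Threshold: n = (r − 1) · k + 1. With r = 3 and k = 148: n = 2 · 148 + 1 = 296 + 1 = 297. For n = 296 = 2 · 148, we can put exactly 2 objects in every box, avoiding 3 in any single one — so 297 is tight.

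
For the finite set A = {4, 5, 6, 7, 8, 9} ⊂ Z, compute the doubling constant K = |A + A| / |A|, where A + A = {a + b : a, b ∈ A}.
K = |A + A| / |A| = 11/6

Enumerate A + A = {a + b : a, b ∈ A}. With |A| = 6, there are |A|^2 = 36 ordered sum pairs; collecting distinct values, A + A = {8, 9, 10, 11, 12, 13, 14, 15, 16, 17, 18}, so |A + A| = 11. Thus K = 11/6. Here |A + A| = 2|A| − 1 = 11, the minimum possible — so K = 11/6 is minimal, which holds iff A is an arithmetic progression.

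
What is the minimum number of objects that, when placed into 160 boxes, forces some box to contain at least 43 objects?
n = (43 − 1)·160 + 1 = 6721

By the generalised pigeonhole principle, to guarantee some box contains ≥ r objects we need more than (r − 1) · k objects total. Threshold: n = (r − 1) · k + 1. With r = 43 and k = 160: n = 42 · 160 + 1 = 6720 + 1 = 6721. For n = 6720 = 42 · 160, we can put exactly 42 objects in every box, avoiding 43 in any single one — so 6721 is tight.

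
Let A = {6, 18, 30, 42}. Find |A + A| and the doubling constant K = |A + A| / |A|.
K = |A + A| / |A| = 7/4

Enumerate A + A = {a + b : a, b ∈ A}. With |A| = 4, there are |A|^2 = 16 ordered sum pairs; collecting distinct values, A + A = {12, 24, 36, 48, 60, 72, 84}, so |A + A| = 7. Thus K = 7/4. Here |A + A| = 2|A| − 1 = 7, the minimum possible — so K = 7/4 is minimal, which holds iff A is an arithmetic progression.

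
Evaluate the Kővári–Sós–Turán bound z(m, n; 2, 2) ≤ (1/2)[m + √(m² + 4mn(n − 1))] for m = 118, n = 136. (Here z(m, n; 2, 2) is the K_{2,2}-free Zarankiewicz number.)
z(118, 136; 2, 2) ≤ (1/2)[118 + √(118² + 4·118·136·135)] = (1/2)[118 + √8679844] = 1532.0787

Kővári–Sós–Turán: let r_1, ..., r_118 be the row sums and z = Σ r_i the total number of 1s. Each pair of columns can share at most one row with both entries 1 (else a 2×2 all-ones block appears), so Σ_i C(r_i, 2) ≤ C(136, 2) = 9180. By convexity Σ_i C(r_i, 2) ≥ 118·C(z/118, 2) = z(z − 118)/(2·118), giving z² − 118z − 118·136·135 ≤ 0 and hence z ≤ (1/2)[118 + √(13924 + 4·2166480)] = (1/2)[118 + √8679844] ≈ (1/2)(118 + 2946.1575) = 1532.0787.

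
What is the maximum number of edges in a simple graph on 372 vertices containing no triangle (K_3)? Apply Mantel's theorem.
ex(372, K_3) = ⌊372^2/4⌋ = 34596

Mantel (1907): a triangle-free graph on n vertices has at most ⌊n^2/4⌋ edges, with equality for the complete bipartite graph K_{⌊n/2⌋, ⌈n/2⌉}. For n = 372: ⌊372^2/4⌋ = ⌊138384/4⌋ = 34596. The extremal graph is K_{186, 186}, which has 186·186 = 34596 edges.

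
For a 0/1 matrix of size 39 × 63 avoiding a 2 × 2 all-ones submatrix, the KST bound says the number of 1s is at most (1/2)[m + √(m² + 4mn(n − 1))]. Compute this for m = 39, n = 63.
z(39, 63; 2, 2) ≤ (1/2)[39 + √(39² + 4·39·63·62)] = (1/2)[39 + √610857] = 410.2867

Kővári–Sós–Turán: let r_1, ..., r_39 be the row sums and z = Σ r_i the total number of 1s. Each pair of columns can share at most one row with both entries 1 (else a 2×2 all-ones block appears), so Σ_i C(r_i, 2) ≤ C(63, 2) = 1953. By convexity Σ_i C(r_i, 2) ≥ 39·C(z/39, 2) = z(z − 39)/(2·39), giving z² − 39z − 39·63·62 ≤ 0 and hence z ≤ (1/2)[39 + √(1521 + 4·152334)] = (1/2)[39 + √610857] ≈ (1/2)(39 + 781.5734) = 410.2867.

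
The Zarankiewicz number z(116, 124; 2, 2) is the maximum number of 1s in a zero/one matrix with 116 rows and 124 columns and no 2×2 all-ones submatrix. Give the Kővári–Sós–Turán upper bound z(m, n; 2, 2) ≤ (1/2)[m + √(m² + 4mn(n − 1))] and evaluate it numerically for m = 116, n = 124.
z(116, 124; 2, 2) ≤ (1/2)[116 + √(116² + 4·116·124·123)] = (1/2)[116 + √7090384] = 1389.3887

Kővári–Sós–Turán: let r_1, ..., r_116 be the row sums and z = Σ r_i the total number of 1s. Each pair of columns can share at most one row with both entries 1 (else a 2×2 all-ones block appears), so Σ_i C(r_i, 2) ≤ C(124, 2) = 7626. By convexity Σ_i C(r_i, 2) ≥ 116·C(z/116, 2) = z(z − 116)/(2·116), giving z² − 116z − 116·124·123 ≤ 0 and hence z ≤ (1/2)[116 + √(13456 + 4·1769232)] = (1/2)[116 + √7090384] ≈ (1/2)(116 + 2662.7775) = 1389.3887.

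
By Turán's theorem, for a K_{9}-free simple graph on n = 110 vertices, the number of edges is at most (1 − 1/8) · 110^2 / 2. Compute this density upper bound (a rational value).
Turán density bound = (7/8) · 110^2/2 = 21175/4 ≈ 5293.75

Turán's theorem: ex(n, K_{r+1}) is achieved by the complete r-partite Turán graph T(n, r) with parts as balanced as possible, and is at most (1 − 1/r) · n^2/2. For r = 8, n = 110: the density bound is (7/8) · 12100/2 = 21175/4 ≈ 5293.75. The integer-valued extremum is e(T(110, 8)) = 5293, which is strictly less than the density bound 21175/4 since 8 ∤ 110 (the parts of T(110, 8) cannot all be equal).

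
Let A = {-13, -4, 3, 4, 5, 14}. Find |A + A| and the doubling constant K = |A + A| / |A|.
K = |A + A| / |A| = 17/6

Enumerate A + A = {a + b : a, b ∈ A}. With |A| = 6, there are |A|^2 = 36 ordered sum pairs; collecting distinct values, A + A = {-26, -17, -10, -9, -8, -1, 0, 1, 6, 7, 8, 9, 10, 17, 18, 19, 28}, so |A + A| = 17. Thus K = 17/6. For comparison, the minimum possible |A + A| over all 6-element sets is 2·6 − 1 = 11 (so min K = 11/6), attained only by arithmetic progressions.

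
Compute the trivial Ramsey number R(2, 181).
R(2, 181) = 181

R(2, k) = k for all k ≥ 2: in a 2-colouring of K_k, either some edge is red (a red K_2) or all edges are blue (a blue K_k). And K_{180} coloured all-blue has no blue K_181, so R(2, 181) > 180. Hence R(2, 181) = 181.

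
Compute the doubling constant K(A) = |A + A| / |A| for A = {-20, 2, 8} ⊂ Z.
K = |A + A| / |A| = 6/3 = 2

Enumerate A + A = {a + b : a, b ∈ A}. With |A| = 3, there are |A|^2 = 9 ordered sum pairs; collecting distinct values, A + A = {-40, -18, -12, 4, 10, 16}, so |A + A| = 6. Thus K = 6/3 = 2. For comparison, the minimum possible |A + A| over all 3-element sets is 2·3 − 1 = 5 (so min K = 5/3), attained only by arithmetic progressions.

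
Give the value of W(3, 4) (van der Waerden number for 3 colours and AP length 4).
W(3, 4) = 293

W(3, 4) = 293. The lower bound W(3, 4) > 292 comes from an explicit good 3-colouring of [1, 292]; the upper bound W(3, 4) ≤ 293 was verified by exhaustive search over 3-colourings of [1, 293].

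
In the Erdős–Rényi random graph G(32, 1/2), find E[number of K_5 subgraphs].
E[# K_5] = C(32, 5) · (1/2)^C(5, 2) = 201376 / 2^10 = 6293/32 = 196.65625

For each 5-subset S of vertices (there are C(32, 5) = 201376 such S), let X_S = 1 if S induces a K_5 (all C(5, 2) = 10 edges present). Then P(X_S = 1) = (1/2)^10 = 1/1024. By linearity of expectation, E[# K_5] = C(32, 5) · (1/2)^10 = 201376 / 1024 = 6293/32 = 196.65625.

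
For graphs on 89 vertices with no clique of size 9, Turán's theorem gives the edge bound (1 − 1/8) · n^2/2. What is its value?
Turán density bound = (7/8) · 89^2/2 = 55447/16 ≈ 3465.4375

Turán's theorem: ex(n, K_{r+1}) is achieved by the complete r-partite Turán graph T(n, r) with parts as balanced as possible, and is at most (1 − 1/r) · n^2/2. For r = 8, n = 89: the density bound is (7/8) · 7921/2 = 55447/16 ≈ 3465.4375. The integer-valued extremum is e(T(89, 8)) = 3465, which is strictly less than the density bound 55447/16 since 8 ∤ 89 (the parts of T(89, 8) cannot all be equal).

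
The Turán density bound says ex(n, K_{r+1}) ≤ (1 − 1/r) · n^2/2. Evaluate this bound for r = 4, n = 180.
Turán density bound = (3/4) · 180^2/2 = 12150

Turán's theorem: ex(n, K_{r+1}) is achieved by the complete r-partite Turán graph T(n, r) with parts as balanced as possible, and is at most (1 − 1/r) · n^2/2. For r = 4, n = 180: the density bound is (3/4) · 32400/2 = 12150. Since 4 ∣ 180, the Turán graph T(180, 4) has parts of equal size 45, and its edge count e(T(180, 4)) = 12150 attains the density bound exactly.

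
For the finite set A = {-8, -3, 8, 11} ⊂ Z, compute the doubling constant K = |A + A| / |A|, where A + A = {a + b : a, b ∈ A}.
K = |A + A| / |A| = 10/4 = 5/2

Enumerate A + A = {a + b : a, b ∈ A}. With |A| = 4, there are |A|^2 = 16 ordered sum pairs; collecting distinct values, A + A = {-16, -11, -6, 0, 3, 5, 8, 16, 19, 22}, so |A + A| = 10. Thus K = 10/4 = 5/2. For comparison, the minimum possible |A + A| over all 4-element sets is 2·4 − 1 = 7 (so min K = 7/4), attained only by arithmetic progressions.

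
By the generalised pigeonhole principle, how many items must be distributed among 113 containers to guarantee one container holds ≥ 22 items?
n = (22 − 1)·113 + 1 = 2374

By the generalised pigeonhole principle, to guarantee some box contains ≥ r objects we need more than (r − 1) · k objects total. Threshold: n = (r − 1) · k + 1. With r = 22 and k = 113: n = 21 · 113 + 1 = 2373 + 1 = 2374. For n = 2373 = 21 · 113, we can put exactly 21 objects in every box, avoiding 22 in any single one — so 2374 is tight.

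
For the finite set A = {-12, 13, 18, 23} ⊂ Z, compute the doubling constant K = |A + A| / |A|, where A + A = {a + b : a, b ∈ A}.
K = |A + A| / |A| = 9/4

Enumerate A + A = {a + b : a, b ∈ A}. With |A| = 4, there are |A|^2 = 16 ordered sum pairs; collecting distinct values, A + A = {-24, 1, 6, 11, 26, 31, 36, 41, 46}, so |A + A| = 9. Thus K = 9/4. For comparison, the minimum possible |A + A| over all 4-element sets is 2·4 − 1 = 7 (so min K = 7/4), attained only by arithmetic progressions.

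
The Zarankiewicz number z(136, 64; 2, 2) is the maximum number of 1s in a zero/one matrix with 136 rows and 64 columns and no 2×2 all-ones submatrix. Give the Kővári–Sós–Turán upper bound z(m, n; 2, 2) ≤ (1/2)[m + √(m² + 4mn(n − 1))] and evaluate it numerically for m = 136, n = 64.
z(136, 64; 2, 2) ≤ (1/2)[136 + √(136² + 4·136·64·63)] = (1/2)[136 + √2211904] = 811.6236

Kővári–Sós–Turán: let r_1, ..., r_136 be the row sums and z = Σ r_i the total number of 1s. Each pair of columns can share at most one row with both entries 1 (else a 2×2 all-ones block appears), so Σ_i C(r_i, 2) ≤ C(64, 2) = 2016. By convexity Σ_i C(r_i, 2) ≥ 136·C(z/136, 2) = z(z − 136)/(2·136), giving z² − 136z − 136·64·63 ≤ 0 and hence z ≤ (1/2)[136 + √(18496 + 4·548352)] = (1/2)[136 + √2211904] ≈ (1/2)(136 + 1487.2471) = 811.6236.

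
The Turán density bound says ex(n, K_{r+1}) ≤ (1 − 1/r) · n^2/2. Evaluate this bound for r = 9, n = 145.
Turán density bound = (8/9) · 145^2/2 = 84100/9 ≈ 9344.4444

Turán's theorem: ex(n, K_{r+1}) is achieved by the complete r-partite Turán graph T(n, r) with parts as balanced as possible, and is at most (1 − 1/r) · n^2/2. For r = 9, n = 145: the density bound is (8/9) · 21025/2 = 84100/9 ≈ 9344.4444. The integer-valued extremum is e(T(145, 9)) = 9344, which is strictly less than the density bound 84100/9 since 9 ∤ 145 (the parts of T(145, 9) cannot all be equal).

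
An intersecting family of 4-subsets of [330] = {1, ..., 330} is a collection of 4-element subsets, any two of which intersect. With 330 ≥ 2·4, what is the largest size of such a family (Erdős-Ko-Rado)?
max |F| = C(329, 3) = 5881204

Erdős-Ko-Rado (1961): when n ≥ 2k, max |F| = C(n−1, k−1). The bound is attained by the star {A : i ∈ A} for any fixed i ∈ [n]. Here C(330−1, 4−1) = C(329, 3) = 5881204.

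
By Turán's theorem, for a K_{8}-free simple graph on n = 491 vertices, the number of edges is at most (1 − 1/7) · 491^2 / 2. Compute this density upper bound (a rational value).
Turán density bound = (6/7) · 491^2/2 = 723243/7 ≈ 103320.4286

Turán's theorem: ex(n, K_{r+1}) is achieved by the complete r-partite Turán graph T(n, r) with parts as balanced as possible, and is at most (1 − 1/r) · n^2/2. For r = 7, n = 491: the density bound is (6/7) · 241081/2 = 723243/7 ≈ 103320.4286. The integer-valued extremum is e(T(491, 7)) = 103320, which is strictly less than the density bound 723243/7 since 7 ∤ 491 (the parts of T(491, 7) cannot all be equal).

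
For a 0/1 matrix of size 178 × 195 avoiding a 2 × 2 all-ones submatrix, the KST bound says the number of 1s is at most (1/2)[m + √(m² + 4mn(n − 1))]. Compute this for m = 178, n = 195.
z(178, 195; 2, 2) ≤ (1/2)[178 + √(178² + 4·178·195·194)] = (1/2)[178 + √26966644] = 2685.4709

Kővári–Sós–Turán: let r_1, ..., r_178 be the row sums and z = Σ r_i the total number of 1s. Each pair of columns can share at most one row with both entries 1 (else a 2×2 all-ones block appears), so Σ_i C(r_i, 2) ≤ C(195, 2) = 18915. By convexity Σ_i C(r_i, 2) ≥ 178·C(z/178, 2) = z(z − 178)/(2·178), giving z² − 178z − 178·195·194 ≤ 0 and hence z ≤ (1/2)[178 + √(31684 + 4·6733740)] = (1/2)[178 + √26966644] ≈ (1/2)(178 + 5192.9417) = 2685.4709.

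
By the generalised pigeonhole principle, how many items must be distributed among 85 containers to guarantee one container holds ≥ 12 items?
n = (12 − 1)·85 + 1 = 936

By the generalised pigeonhole principle, to guarantee some box contains ≥ r objects we need more than (r − 1) · k objects total. Threshold: n = (r − 1) · k + 1. With r = 12 and k = 85: n = 11 · 85 + 1 = 935 + 1 = 936. For n = 935 = 11 · 85, we can put exactly 11 objects in every box, avoiding 12 in any single one — so 936 is tight.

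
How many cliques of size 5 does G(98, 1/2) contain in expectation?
E[# K_5] = C(98, 5) · (1/2)^C(5, 2) = 67910864 / 2^10 = 4244429/64 = 66319.203125

For each 5-subset S of vertices (there are C(98, 5) = 67910864 such S), let X_S = 1 if S induces a K_5 (all C(5, 2) = 10 edges present). Then P(X_S = 1) = (1/2)^10 = 1/1024. By linearity of expectation, E[# K_5] = C(98, 5) · (1/2)^10 = 67910864 / 1024 = 4244429/64 = 66319.203125.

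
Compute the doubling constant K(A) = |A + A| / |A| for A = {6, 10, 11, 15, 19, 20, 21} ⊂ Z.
K = |A + A| / |A| = 21/7 = 3

Enumerate A + A = {a + b : a, b ∈ A}. With |A| = 7, there are |A|^2 = 49 ordered sum pairs; collecting distinct values, A + A = {12, 16, 17, 20, 21, 22, 25, 26, 27, 29, 30, 31, 32, 34, 35, 36, 38, 39, 40, 41, 42}, so |A + A| = 21. Thus K = 21/7 = 3. For comparison, the minimum possible |A + A| over all 7-element sets is 2·7 − 1 = 13 (so min K = 13/7), attained only by arithmetic progressions.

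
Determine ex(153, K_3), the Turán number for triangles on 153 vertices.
ex(153, K_3) = ⌊153^2/4⌋ = 5852

Mantel (1907): a triangle-free graph on n vertices has at most ⌊n^2/4⌋ edges, with equality for the complete bipartite graph K_{⌊n/2⌋, ⌈n/2⌉}. For n = 153: ⌊153^2/4⌋ = ⌊23409/4⌋ = 5852. The extremal graph is K_{76, 77}, which has 76·77 = 5852 edges.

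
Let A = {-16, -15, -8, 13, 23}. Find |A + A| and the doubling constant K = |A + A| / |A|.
K = |A + A| / |A| = 15/5 = 3

Enumerate A + A = {a + b : a, b ∈ A}. With |A| = 5, there are |A|^2 = 25 ordered sum pairs; collecting distinct values, A + A = {-32, -31, -30, -24, -23, -16, -3, -2, 5, 7, 8, 15, 26, 36, 46}, so |A + A| = 15. Thus K = 15/5 = 3. For comparison, the minimum possible |A + A| over all 5-element sets is 2·5 − 1 = 9 (so min K = 9/5), attained only by arithmetic progressions.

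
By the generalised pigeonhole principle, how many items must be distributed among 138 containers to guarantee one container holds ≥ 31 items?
n = (31 − 1)·138 + 1 = 4141

By the generalised pigeonhole principle, to guarantee some box contains ≥ r objects we need more than (r − 1) · k objects total. Threshold: n = (r − 1) · k + 1. With r = 31 and k = 138: n = 30 · 138 + 1 = 4140 + 1 = 4141. For n = 4140 = 30 · 138, we can put exactly 30 objects in every box, avoiding 31 in any single one — so 4141 is tight.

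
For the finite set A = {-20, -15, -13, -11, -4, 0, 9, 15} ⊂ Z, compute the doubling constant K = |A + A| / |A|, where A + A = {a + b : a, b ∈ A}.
K = |A + A| / |A| = 30/8 = 15/4

Enumerate A + A = {a + b : a, b ∈ A}. With |A| = 8, there are |A|^2 = 64 ordered sum pairs; collecting distinct values, A + A = {-40, -35, -33, -31, -30, -28, -26, -24, -22, -20, -19, -17, -15, -13, -11, -8, -6, -5, -4, -2, 0, 2, 4, 5, 9, 11, 15, 18, 24, 30}, so |A + A| = 30. Thus K = 30/8 = 15/4. For comparison, the minimum possible |A + A| over all 8-element sets is 2·8 − 1 = 15 (so min K = 15/8), attained only by arithmetic progressions.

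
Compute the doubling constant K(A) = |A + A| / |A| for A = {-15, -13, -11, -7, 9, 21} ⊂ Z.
K = |A + A| / |A| = 19/6

Enumerate A + A = {a + b : a, b ∈ A}. With |A| = 6, there are |A|^2 = 36 ordered sum pairs; collecting distinct values, A + A = {-30, -28, -26, -24, -22, -20, -18, -14, -6, -4, -2, 2, 6, 8, 10, 14, 18, 30, 42}, so |A + A| = 19. Thus K = 19/6. For comparison, the minimum possible |A + A| over all 6-element sets is 2·6 − 1 = 11 (so min K = 11/6), attained only by arithmetic progressions.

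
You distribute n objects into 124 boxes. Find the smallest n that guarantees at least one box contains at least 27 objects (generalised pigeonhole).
n = (27 − 1)·124 + 1 = 3225

By the generalised pigeonhole principle, to guarantee some box contains ≥ r objects we need more than (r − 1) · k objects total. Threshold: n = (r − 1) · k + 1. With r = 27 and k = 124: n = 26 · 124 + 1 = 3224 + 1 = 3225. For n = 3224 = 26 · 124, we can put exactly 26 objects in every box, avoiding 27 in any single one — so 3225 is tight.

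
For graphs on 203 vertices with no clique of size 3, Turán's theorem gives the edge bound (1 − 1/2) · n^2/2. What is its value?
Turán density bound = (1/2) · 203^2/2 = 41209/4 ≈ 10302.25

Turán's theorem: ex(n, K_{r+1}) is achieved by the complete r-partite Turán graph T(n, r) with parts as balanced as possible, and is at most (1 − 1/r) · n^2/2. For r = 2, n = 203: the density bound is (1/2) · 41209/2 = 41209/4 ≈ 10302.25. The integer-valued extremum is e(T(203, 2)) = 10302, which is strictly less than the density bound 41209/4 since 2 ∤ 203 (the parts of T(203, 2) cannot all be equal).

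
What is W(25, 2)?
W(25, 2) = 25 + 1 = 26

A 2-term AP is any pair of integers, so a monochromatic 2-AP exists iff some colour is used at least twice. With 25 colours, the colouring i ↦ i on {1, ..., 25} uses each colour once, avoiding any monochromatic pair, so W(25, 2) > 25. For {1, ..., 26}, pigeonhole forces two integers of the same colour, which form a monochromatic 2-AP. Hence W(25, 2) = 26.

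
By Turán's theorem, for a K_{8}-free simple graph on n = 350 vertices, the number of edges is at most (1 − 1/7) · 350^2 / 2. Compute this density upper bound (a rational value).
Turán density bound = (6/7) · 350^2/2 = 52500

Turán's theorem: ex(n, K_{r+1}) is achieved by the complete r-partite Turán graph T(n, r) with parts as balanced as possible, and is at most (1 − 1/r) · n^2/2. For r = 7, n = 350: the density bound is (6/7) · 122500/2 = 52500. Since 7 ∣ 350, the Turán graph T(350, 7) has parts of equal size 50, and its edge count e(T(350, 7)) = 52500 attains the density bound exactly.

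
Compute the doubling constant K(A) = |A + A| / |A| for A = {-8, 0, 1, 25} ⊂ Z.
K = |A + A| / |A| = 10/4 = 5/2

Enumerate A + A = {a + b : a, b ∈ A}. With |A| = 4, there are |A|^2 = 16 ordered sum pairs; collecting distinct values, A + A = {-16, -8, -7, 0, 1, 2, 17, 25, 26, 50}, so |A + A| = 10. Thus K = 10/4 = 5/2. For comparison, the minimum possible |A + A| over all 4-element sets is 2·4 − 1 = 7 (so min K = 7/4), attained only by arithmetic progressions.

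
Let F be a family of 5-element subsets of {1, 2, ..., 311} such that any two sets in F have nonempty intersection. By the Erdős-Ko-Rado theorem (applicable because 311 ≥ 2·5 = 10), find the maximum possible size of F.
max |F| = C(310, 4) = 377396635

The Erdős-Ko-Rado theorem states: for n ≥ 2k, an intersecting family of k-subsets of an n-element set has size at most C(n − 1, k − 1), with equality for 'star' families {A ⊆ [n] : |A| = k, i ∈ A} (fix an element i). For n = 311, k = 5: C(310, 4) = 377396635.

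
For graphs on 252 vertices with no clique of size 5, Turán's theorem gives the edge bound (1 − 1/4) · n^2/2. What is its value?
Turán density bound = (3/4) · 252^2/2 = 23814

Turán's theorem: ex(n, K_{r+1}) is achieved by the complete r-partite Turán graph T(n, r) with parts as balanced as possible, and is at most (1 − 1/r) · n^2/2. For r = 4, n = 252: the density bound is (3/4) · 63504/2 = 23814. Since 4 ∣ 252, the Turán graph T(252, 4) has parts of equal size 63, and its edge count e(T(252, 4)) = 23814 attains the density bound exactly.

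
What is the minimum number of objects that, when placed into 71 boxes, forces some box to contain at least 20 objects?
n = (20 − 1)·71 + 1 = 1350

By the generalised pigeonhole principle, to guarantee some box contains ≥ r objects we need more than (r − 1) · k objects total. Threshold: n = (r − 1) · k + 1. With r = 20 and k = 71: n = 19 · 71 + 1 = 1349 + 1 = 1350. For n = 1349 = 19 · 71, we can put exactly 19 objects in every box, avoiding 20 in any single one — so 1350 is tight.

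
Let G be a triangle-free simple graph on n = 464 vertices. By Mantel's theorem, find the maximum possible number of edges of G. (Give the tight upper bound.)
ex(464, K_3) = ⌊464^2/4⌋ = 53824

Mantel (1907): a triangle-free graph on n vertices has at most ⌊n^2/4⌋ edges, with equality for the complete bipartite graph K_{⌊n/2⌋, ⌈n/2⌉}. For n = 464: ⌊464^2/4⌋ = ⌊215296/4⌋ = 53824. The extremal graph is K_{232, 232}, which has 232·232 = 53824 edges.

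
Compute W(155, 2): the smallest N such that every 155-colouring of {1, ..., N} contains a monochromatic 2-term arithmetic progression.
W(155, 2) = 155 + 1 = 156

A 2-term AP is any pair of integers, so a monochromatic 2-AP exists iff some colour is used at least twice. With 155 colours, the colouring i ↦ i on {1, ..., 155} uses each colour once, avoiding any monochromatic pair, so W(155, 2) > 155. For {1, ..., 156}, pigeonhole forces two integers of the same colour, which form a monochromatic 2-AP. Hence W(155, 2) = 156.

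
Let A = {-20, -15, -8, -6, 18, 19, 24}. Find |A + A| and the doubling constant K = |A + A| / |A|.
K = |A + A| / |A| = 27/7

Enumerate A + A = {a + b : a, b ∈ A}. With |A| = 7, there are |A|^2 = 49 ordered sum pairs; collecting distinct values, A + A = {-40, -35, -30, -28, -26, -23, -21, -16, -14, -12, -2, -1, 3, 4, 9, 10, 11, 12, 13, 16, 18, 36, 37, 38, 42, 43, 48}, so |A + A| = 27. Thus K = 27/7. For comparison, the minimum possible |A + A| over all 7-element sets is 2·7 − 1 = 13 (so min K = 13/7), attained only by arithmetic progressions.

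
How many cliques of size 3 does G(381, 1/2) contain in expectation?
E[# K_3] = C(381, 3) · (1/2)^C(3, 2) = 9145270 / 2^3 = 4572635/4 = 1143158.75

For each 3-subset S of vertices (there are C(381, 3) = 9145270 such S), let X_S = 1 if S induces a K_3 (all C(3, 2) = 3 edges present). Then P(X_S = 1) = (1/2)^3 = 1/8. By linearity of expectation, E[# K_3] = C(381, 3) · (1/2)^3 = 9145270 / 8 = 4572635/4 = 1143158.75.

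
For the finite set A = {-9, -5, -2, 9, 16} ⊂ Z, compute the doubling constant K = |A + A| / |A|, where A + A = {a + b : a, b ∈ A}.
K = |A + A| / |A| = 14/5

Enumerate A + A = {a + b : a, b ∈ A}. With |A| = 5, there are |A|^2 = 25 ordered sum pairs; collecting distinct values, A + A = {-18, -14, -11, -10, -7, -4, 0, 4, 7, 11, 14, 18, 25, 32}, so |A + A| = 14. Thus K = 14/5. For comparison, the minimum possible |A + A| over all 5-element sets is 2·5 − 1 = 9 (so min K = 9/5), attained only by arithmetic progressions.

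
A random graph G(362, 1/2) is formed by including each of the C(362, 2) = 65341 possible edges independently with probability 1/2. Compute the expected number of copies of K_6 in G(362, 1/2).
E[# K_6] = C(362, 6) · (1/2)^C(6, 2) = 2997998892714 / 2^15 = 1498999446357/16384 ≈ 91491665.427063

For each 6-subset S of vertices (there are C(362, 6) = 2997998892714 such S), let X_S = 1 if S induces a K_6 (all C(6, 2) = 15 edges present). Then P(X_S = 1) = (1/2)^15 = 1/32768. By linearity of expectation, E[# K_6] = C(362, 6) · (1/2)^15 = 2997998892714 / 32768 = 1498999446357/16384 ≈ 91491665.427063.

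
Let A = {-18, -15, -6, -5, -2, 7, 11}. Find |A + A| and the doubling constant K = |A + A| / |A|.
K = |A + A| / |A| = 22/7

Enumerate A + A = {a + b : a, b ∈ A}. With |A| = 7, there are |A|^2 = 49 ordered sum pairs; collecting distinct values, A + A = {-36, -33, -30, -24, -23, -21, -20, -17, -12, -11, -10, -8, -7, -4, 1, 2, 5, 6, 9, 14, 18, 22}, so |A + A| = 22. Thus K = 22/7. For comparison, the minimum possible |A + A| over all 7-element sets is 2·7 − 1 = 13 (so min K = 13/7), attained only by arithmetic progressions.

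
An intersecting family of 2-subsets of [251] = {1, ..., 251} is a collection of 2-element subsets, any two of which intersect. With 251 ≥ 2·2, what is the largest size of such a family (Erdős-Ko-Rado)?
max |F| = C(250, 1) = 250

The Erdős-Ko-Rado theorem states: for n ≥ 2k, an intersecting family of k-subsets of an n-element set has size at most C(n − 1, k − 1), with equality for 'star' families {A ⊆ [n] : |A| = k, i ∈ A} (fix an element i). For n = 251, k = 2: C(250, 1) = 250.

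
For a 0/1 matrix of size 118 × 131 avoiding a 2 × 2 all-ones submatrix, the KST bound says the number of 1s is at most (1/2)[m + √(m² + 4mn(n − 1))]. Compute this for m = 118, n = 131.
z(118, 131; 2, 2) ≤ (1/2)[118 + √(118² + 4·118·131·130)] = (1/2)[118 + √8052084] = 1477.8097

Kővári–Sós–Turán: let r_1, ..., r_118 be the row sums and z = Σ r_i the total number of 1s. Each pair of columns can share at most one row with both entries 1 (else a 2×2 all-ones block appears), so Σ_i C(r_i, 2) ≤ C(131, 2) = 8515. By convexity Σ_i C(r_i, 2) ≥ 118·C(z/118, 2) = z(z − 118)/(2·118), giving z² − 118z − 118·131·130 ≤ 0 and hence z ≤ (1/2)[118 + √(13924 + 4·2009540)] = (1/2)[118 + √8052084] ≈ (1/2)(118 + 2837.6194) = 1477.8097.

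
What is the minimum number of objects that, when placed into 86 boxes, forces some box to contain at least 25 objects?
n = (25 − 1)·86 + 1 = 2065

By the generalised pigeonhole principle, to guarantee some box contains ≥ r objects we need more than (r − 1) · k objects total. Threshold: n = (r − 1) · k + 1. With r = 25 and k = 86: n = 24 · 86 + 1 = 2064 + 1 = 2065. For n = 2064 = 24 · 86, we can put exactly 24 objects in every box, avoiding 25 in any single one — so 2065 is tight.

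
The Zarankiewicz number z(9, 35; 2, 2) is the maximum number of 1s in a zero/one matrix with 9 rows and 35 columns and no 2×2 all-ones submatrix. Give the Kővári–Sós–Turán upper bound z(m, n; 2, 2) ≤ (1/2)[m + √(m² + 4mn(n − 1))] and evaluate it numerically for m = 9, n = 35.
z(9, 35; 2, 2) ≤ (1/2)[9 + √(9² + 4·9·35·34)] = (1/2)[9 + √42921] = 108.0869

Kővári–Sós–Turán: let r_1, ..., r_9 be the row sums and z = Σ r_i the total number of 1s. Each pair of columns can share at most one row with both entries 1 (else a 2×2 all-ones block appears), so Σ_i C(r_i, 2) ≤ C(35, 2) = 595. By convexity Σ_i C(r_i, 2) ≥ 9·C(z/9, 2) = z(z − 9)/(2·9), giving z² − 9z − 9·35·34 ≤ 0 and hence z ≤ (1/2)[9 + √(81 + 4·10710)] = (1/2)[9 + √42921] ≈ (1/2)(9 + 207.1738) = 108.0869.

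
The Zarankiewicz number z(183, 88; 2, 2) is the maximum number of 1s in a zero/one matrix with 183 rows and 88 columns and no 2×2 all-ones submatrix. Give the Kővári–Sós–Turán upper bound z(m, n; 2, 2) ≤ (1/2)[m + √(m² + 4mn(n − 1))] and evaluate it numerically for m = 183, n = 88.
z(183, 88; 2, 2) ≤ (1/2)[183 + √(183² + 4·183·88·87)] = (1/2)[183 + √5637681] = 1278.6901

Kővári–Sós–Turán: let r_1, ..., r_183 be the row sums and z = Σ r_i the total number of 1s. Each pair of columns can share at most one row with both entries 1 (else a 2×2 all-ones block appears), so Σ_i C(r_i, 2) ≤ C(88, 2) = 3828. By convexity Σ_i C(r_i, 2) ≥ 183·C(z/183, 2) = z(z − 183)/(2·183), giving z² − 183z − 183·88·87 ≤ 0 and hence z ≤ (1/2)[183 + √(33489 + 4·1401048)] = (1/2)[183 + √5637681] ≈ (1/2)(183 + 2374.3801) = 1278.6901.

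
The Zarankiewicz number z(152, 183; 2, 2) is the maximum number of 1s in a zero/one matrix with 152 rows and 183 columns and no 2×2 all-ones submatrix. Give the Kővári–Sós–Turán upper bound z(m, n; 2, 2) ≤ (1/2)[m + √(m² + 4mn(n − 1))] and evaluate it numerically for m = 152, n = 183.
z(152, 183; 2, 2) ≤ (1/2)[152 + √(152² + 4·152·183·182)] = (1/2)[152 + √20273152] = 2327.2859

Kővári–Sós–Turán: let r_1, ..., r_152 be the row sums and z = Σ r_i the total number of 1s. Each pair of columns can share at most one row with both entries 1 (else a 2×2 all-ones block appears), so Σ_i C(r_i, 2) ≤ C(183, 2) = 16653. By convexity Σ_i C(r_i, 2) ≥ 152·C(z/152, 2) = z(z − 152)/(2·152), giving z² − 152z − 152·183·182 ≤ 0 and hence z ≤ (1/2)[152 + √(23104 + 4·5062512)] = (1/2)[152 + √20273152] ≈ (1/2)(152 + 4502.5717) = 2327.2859.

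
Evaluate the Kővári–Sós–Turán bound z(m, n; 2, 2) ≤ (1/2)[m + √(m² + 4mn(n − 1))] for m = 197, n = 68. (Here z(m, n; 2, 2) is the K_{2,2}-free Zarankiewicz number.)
z(197, 68; 2, 2) ≤ (1/2)[197 + √(197² + 4·197·68·67)] = (1/2)[197 + √3628937] = 1050.9885

Kővári–Sós–Turán: let r_1, ..., r_197 be the row sums and z = Σ r_i the total number of 1s. Each pair of columns can share at most one row with both entries 1 (else a 2×2 all-ones block appears), so Σ_i C(r_i, 2) ≤ C(68, 2) = 2278. By convexity Σ_i C(r_i, 2) ≥ 197·C(z/197, 2) = z(z − 197)/(2·197), giving z² − 197z − 197·68·67 ≤ 0 and hence z ≤ (1/2)[197 + √(38809 + 4·897532)] = (1/2)[197 + √3628937] ≈ (1/2)(197 + 1904.9769) = 1050.9885.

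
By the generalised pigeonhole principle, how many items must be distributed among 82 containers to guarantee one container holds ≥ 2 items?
n = (2 − 1)·82 + 1 = 83

By the generalised pigeonhole principle, to guarantee some box contains ≥ r objects we need more than (r − 1) · k objects total. Threshold: n = (r − 1) · k + 1. With r = 2 and k = 82: n = 1 · 82 + 1 = 82 + 1 = 83. For n = 82 = 1 · 82, we can put exactly 1 objects in every box, avoiding 2 in any single one — so 83 is tight.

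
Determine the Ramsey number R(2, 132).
R(2, 132) = 132

R(2, k) = k for all k ≥ 2: in a 2-colouring of K_k, either some edge is red (a red K_2) or all edges are blue (a blue K_k). And K_{131} coloured all-blue has no blue K_132, so R(2, 132) > 131. Hence R(2, 132) = 132.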